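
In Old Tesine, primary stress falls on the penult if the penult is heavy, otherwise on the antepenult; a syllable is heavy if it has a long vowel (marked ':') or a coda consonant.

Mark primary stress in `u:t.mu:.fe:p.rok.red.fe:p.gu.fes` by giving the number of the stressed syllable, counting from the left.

Weights: 6 fe:p H, 7 gu L, 8 fes H.
The penult (syllable 7, gu) is light, so stress falls on the antepenult (syllable 6, fe:p).
Primary stress: syllable 6 → u:t.mu:.fe:p.rok.red.ˈfe:p.gu.fes.

6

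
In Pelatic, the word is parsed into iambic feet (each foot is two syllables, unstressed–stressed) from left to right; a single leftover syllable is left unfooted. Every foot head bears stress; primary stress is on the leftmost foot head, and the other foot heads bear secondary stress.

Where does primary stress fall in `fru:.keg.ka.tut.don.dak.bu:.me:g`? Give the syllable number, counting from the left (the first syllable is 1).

2

Parse left to right into iambic (σˈσ) feet: (fru:.ˈkeg) (ka.ˈtut) (don.ˈdak) (bu:.ˈme:g).
Foot heads (stressed positions): 2, 4, 6, 8.
End Rule Leftmost: primary stress on the leftmost head = syllable 2.
Primary stress: syllable 2 → fru:.ˈkeg.ka.tut.don.dak.bu:.me:g.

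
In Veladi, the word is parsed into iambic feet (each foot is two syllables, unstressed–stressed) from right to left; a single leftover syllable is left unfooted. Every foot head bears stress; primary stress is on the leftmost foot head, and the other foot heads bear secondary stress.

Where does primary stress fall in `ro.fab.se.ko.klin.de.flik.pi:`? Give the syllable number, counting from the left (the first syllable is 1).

2

Parse right to left into iambic (σˈσ) feet: (ro.ˈfab) (se.ˈko) (klin.ˈde) (flik.ˈpi:).
Foot heads (stressed positions): 2, 4, 6, 8.
End Rule Leftmost: primary stress on the leftmost head = syllable 2.
Primary stress: syllable 2 → ro.ˈfab.se.ko.klin.de.flik.pi:.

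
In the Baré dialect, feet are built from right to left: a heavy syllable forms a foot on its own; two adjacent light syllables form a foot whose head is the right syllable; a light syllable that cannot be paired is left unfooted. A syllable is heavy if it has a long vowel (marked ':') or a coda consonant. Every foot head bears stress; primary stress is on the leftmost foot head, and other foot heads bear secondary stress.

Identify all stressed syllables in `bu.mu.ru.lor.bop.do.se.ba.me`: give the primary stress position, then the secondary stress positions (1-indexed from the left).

Weights: 1 bu L, 2 mu L, 3 ru L, 4 lor H, 5 bop H, 6 do L, 7 se L, 8 ba L, 9 me L.
Parse right to left (heavy = foot alone; LL = one foot; stranded L unfooted): bu (mu.ˈru) (ˈlor) (ˈbop) (do.ˈse) (ba.ˈme).
Foot heads: 3, 4, 5, 7, 9.
Primary stress on the leftmost head = syllable 3.
Secondary stress on 4, 5, 7, 9: bu.mu.ˈru.ˌlor.ˌbop.do.ˌse.ba.ˌme.

primary 3, secondary 4, 5, 7, 9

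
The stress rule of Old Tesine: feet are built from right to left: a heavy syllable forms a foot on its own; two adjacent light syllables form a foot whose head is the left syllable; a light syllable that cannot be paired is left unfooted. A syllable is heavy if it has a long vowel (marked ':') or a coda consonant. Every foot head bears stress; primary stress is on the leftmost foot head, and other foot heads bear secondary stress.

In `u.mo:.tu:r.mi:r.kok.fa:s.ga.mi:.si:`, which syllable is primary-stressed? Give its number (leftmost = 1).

2

Weights: 1 u L, 2 mo: H, 3 tu:r H, 4 mi:r H, 5 kok H, 6 fa:s H, 7 ga L, 8 mi: H, 9 si: H.
Parse right to left (heavy = foot alone; LL = one foot; stranded L unfooted): u (ˈmo:) (ˈtu:r) (ˈmi:r) (ˈkok) (ˈfa:s) ga (ˈmi:) (ˈsi:).
Foot heads: 2, 3, 4, 5, 6, 8, 9.
Primary stress on the leftmost head = syllable 2.
Primary stress: syllable 2 → u.ˈmo:.tu:r.mi:r.kok.fa:s.ga.mi:.si:.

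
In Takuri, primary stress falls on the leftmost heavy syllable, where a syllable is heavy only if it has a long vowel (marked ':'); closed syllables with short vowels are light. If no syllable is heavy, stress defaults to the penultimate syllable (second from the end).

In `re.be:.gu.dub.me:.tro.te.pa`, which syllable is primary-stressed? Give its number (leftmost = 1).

Weights: 1 re L, 2 be: H, 3 gu L, 4 dub L, 5 me: H, 6 tro L, 7 te L, 8 pa L.
Heavy syllables in the domain: 2, 5. The leftmost is syllable 2 (be:).
Primary stress: syllable 2 → re.ˈbe:.gu.dub.me:.tro.te.pa.

2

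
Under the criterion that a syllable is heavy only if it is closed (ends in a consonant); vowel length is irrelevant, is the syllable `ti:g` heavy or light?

heavy

`ti:g`: long vowel, closed (coda /g/). Closed (coda /g/) → heavy.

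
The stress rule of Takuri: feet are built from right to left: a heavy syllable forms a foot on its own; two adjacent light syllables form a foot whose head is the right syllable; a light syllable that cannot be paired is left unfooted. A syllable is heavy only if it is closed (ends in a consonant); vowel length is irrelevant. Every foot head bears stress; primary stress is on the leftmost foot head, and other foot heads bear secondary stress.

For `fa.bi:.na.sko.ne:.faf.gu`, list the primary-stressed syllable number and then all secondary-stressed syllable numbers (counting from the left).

Weights: 1 fa L, 2 bi: L, 3 na L, 4 sko L, 5 ne: L, 6 faf H, 7 gu L.
Parse right to left (heavy = foot alone; LL = one foot; stranded L unfooted): fa (bi:.ˈna) (sko.ˈne:) (ˈfaf) gu.
Foot heads: 3, 5, 6.
Primary stress on the leftmost head = syllable 3.
Secondary stress on 5, 6: fa.bi:.ˈna.sko.ˌne:.ˌfaf.gu.

primary 3, secondary 5, 6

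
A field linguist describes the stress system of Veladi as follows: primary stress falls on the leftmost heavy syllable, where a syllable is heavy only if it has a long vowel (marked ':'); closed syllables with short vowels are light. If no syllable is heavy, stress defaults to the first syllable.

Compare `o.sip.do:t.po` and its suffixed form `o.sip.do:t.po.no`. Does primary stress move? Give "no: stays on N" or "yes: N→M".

Base `o.sip.do:t.po` (4 syllables):
  Weights: 1 o L, 2 sip L, 3 do:t H, 4 po L.
  Heavy syllables in the domain: 3. The leftmost is syllable 3 (do:t).
  → primary stress on syllable 3.
Suffixed `o.sip.do:t.po.no` (5 syllables):
  Weights: 1 o L, 2 sip L, 3 do:t H, 4 po L, 5 no L.
  Heavy syllables in the domain: 3. The leftmost is syllable 3 (do:t).
  → primary stress on syllable 3.

no: stays on 3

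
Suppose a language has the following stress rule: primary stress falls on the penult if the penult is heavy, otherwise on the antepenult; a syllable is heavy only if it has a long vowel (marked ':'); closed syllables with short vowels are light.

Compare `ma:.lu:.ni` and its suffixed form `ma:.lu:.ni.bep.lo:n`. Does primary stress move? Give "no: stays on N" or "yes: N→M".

Base `ma:.lu:.ni` (3 syllables):
  Weights: 1 ma: H, 2 lu: H, 3 ni L.
  The penult (syllable 2, lu:) is heavy, so it takes stress.
  → primary stress on syllable 2.
Suffixed `ma:.lu:.ni.bep.lo:n` (5 syllables):
  Weights: 3 ni L, 4 bep L, 5 lo:n H.
  The penult (syllable 4, bep) is light, so stress falls on the antepenult (syllable 3, ni).
  → primary stress on syllable 3.

yes: 2→3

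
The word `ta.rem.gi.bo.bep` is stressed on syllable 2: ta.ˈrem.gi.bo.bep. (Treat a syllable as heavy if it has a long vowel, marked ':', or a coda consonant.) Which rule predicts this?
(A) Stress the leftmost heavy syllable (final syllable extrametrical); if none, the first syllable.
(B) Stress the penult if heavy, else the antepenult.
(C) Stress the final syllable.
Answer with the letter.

A

Rule A → syllable 2 ✓.
Rule B → syllable 3 (observed: 2).
Rule C → syllable 5 (observed: 2).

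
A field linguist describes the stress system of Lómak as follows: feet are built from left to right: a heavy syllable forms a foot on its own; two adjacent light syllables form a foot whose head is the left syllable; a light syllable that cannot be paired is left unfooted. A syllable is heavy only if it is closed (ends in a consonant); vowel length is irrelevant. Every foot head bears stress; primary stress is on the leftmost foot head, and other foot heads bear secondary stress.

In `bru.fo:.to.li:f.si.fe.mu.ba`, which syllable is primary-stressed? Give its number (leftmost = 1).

1

Weights: 1 bru L, 2 fo: L, 3 to L, 4 li:f H, 5 si L, 6 fe L, 7 mu L, 8 ba L.
Parse left to right (heavy = foot alone; LL = one foot; stranded L unfooted): (ˈbru.fo:) to (ˈli:f) (ˈsi.fe) (ˈmu.ba).
Foot heads: 1, 4, 5, 7.
Primary stress on the leftmost head = syllable 1.
Primary stress: syllable 1 → ˈbru.fo:.to.li:f.si.fe.mu.ba.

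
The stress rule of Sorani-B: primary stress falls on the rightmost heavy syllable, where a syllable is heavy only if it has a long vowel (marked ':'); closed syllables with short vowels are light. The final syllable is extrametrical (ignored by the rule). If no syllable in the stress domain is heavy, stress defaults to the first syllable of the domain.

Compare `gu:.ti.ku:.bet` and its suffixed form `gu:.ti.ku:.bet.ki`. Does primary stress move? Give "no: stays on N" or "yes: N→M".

Base `gu:.ti.ku:.bet` (4 syllables):
  The final syllable (4, bet) is extrametrical; the stress domain is syllables 1–3.
  Weights: 1 gu: H, 2 ti L, 3 ku: H.
  Heavy syllables in the domain: 1, 3. The rightmost is syllable 3 (ku:).
  → primary stress on syllable 3.
Suffixed `gu:.ti.ku:.bet.ki` (5 syllables):
  The final syllable (5, ki) is extrametrical; the stress domain is syllables 1–4.
  Weights: 1 gu: H, 2 ti L, 3 ku: H, 4 bet L.
  Heavy syllables in the domain: 1, 3. The rightmost is syllable 3 (ku:).
  → primary stress on syllable 3.

no: stays on 3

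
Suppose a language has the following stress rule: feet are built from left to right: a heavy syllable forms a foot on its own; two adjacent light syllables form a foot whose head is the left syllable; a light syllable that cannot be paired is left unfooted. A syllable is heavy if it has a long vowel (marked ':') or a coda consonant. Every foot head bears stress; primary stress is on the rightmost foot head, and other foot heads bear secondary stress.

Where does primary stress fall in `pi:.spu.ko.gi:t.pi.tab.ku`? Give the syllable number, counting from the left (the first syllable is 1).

6

Weights: 1 pi: H, 2 spu L, 3 ko L, 4 gi:t H, 5 pi L, 6 tab H, 7 ku L.
Parse left to right (heavy = foot alone; LL = one foot; stranded L unfooted): (ˈpi:) (ˈspu.ko) (ˈgi:t) pi (ˈtab) ku.
Foot heads: 1, 2, 4, 6.
Primary stress on the rightmost head = syllable 6.
Primary stress: syllable 6 → pi:.spu.ko.gi:t.pi.ˈtab.ku.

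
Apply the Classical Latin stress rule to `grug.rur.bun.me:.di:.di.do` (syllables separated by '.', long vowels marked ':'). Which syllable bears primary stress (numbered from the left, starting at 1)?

5

Classical Latin: stress the penult if heavy (long vowel or closed), else the antepenult.
Weights: 5 di: H, 6 di L, 7 do L.
The penult (syllable 6, di) is light, so stress falls on the antepenult (syllable 5, di:).
Stress on syllable 5: grug.rur.bun.me:.ˈdi:.di.do.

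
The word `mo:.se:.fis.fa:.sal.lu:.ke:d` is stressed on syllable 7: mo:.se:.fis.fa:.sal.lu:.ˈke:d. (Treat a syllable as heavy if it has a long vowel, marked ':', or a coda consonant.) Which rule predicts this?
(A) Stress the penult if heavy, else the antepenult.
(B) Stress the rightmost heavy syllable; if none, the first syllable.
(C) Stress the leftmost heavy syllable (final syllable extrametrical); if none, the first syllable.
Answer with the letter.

B

Rule A → syllable 6 (observed: 7).
Rule B → syllable 7 ✓.
Rule C → syllable 1 (observed: 7).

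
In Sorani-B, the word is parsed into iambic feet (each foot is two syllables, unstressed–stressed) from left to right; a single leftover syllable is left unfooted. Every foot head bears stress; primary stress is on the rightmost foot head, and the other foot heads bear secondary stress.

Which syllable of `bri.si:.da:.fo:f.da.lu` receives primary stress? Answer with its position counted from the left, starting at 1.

6

Parse left to right into iambic (σˈσ) feet: (bri.ˈsi:) (da:.ˈfo:f) (da.ˈlu).
Foot heads (stressed positions): 2, 4, 6.
End Rule Rightmost: primary stress on the rightmost head = syllable 6.
Primary stress: syllable 6 → bri.si:.da:.fo:f.da.ˈlu.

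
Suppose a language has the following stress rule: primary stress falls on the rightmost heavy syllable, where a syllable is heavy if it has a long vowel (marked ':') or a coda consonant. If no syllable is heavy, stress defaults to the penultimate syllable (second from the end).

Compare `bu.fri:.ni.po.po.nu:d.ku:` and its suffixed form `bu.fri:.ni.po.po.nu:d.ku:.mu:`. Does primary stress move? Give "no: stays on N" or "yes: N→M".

yes: 7→8

Base `bu.fri:.ni.po.po.nu:d.ku:` (7 syllables):
  Weights: 1 bu L, 2 fri: H, 3 ni L, 4 po L, 5 po L, 6 nu:d H, 7 ku: H.
  Heavy syllables in the domain: 2, 6, 7. The rightmost is syllable 7 (ku:).
  → primary stress on syllable 7.
Suffixed `bu.fri:.ni.po.po.nu:d.ku:.mu:` (8 syllables):
  Weights: 1 bu L, 2 fri: H, 3 ni L, 4 po L, 5 po L, 6 nu:d H, 7 ku: H, 8 mu: H.
  Heavy syllables in the domain: 2, 6, 7, 8. The rightmost is syllable 8 (mu:).
  → primary stress on syllable 8.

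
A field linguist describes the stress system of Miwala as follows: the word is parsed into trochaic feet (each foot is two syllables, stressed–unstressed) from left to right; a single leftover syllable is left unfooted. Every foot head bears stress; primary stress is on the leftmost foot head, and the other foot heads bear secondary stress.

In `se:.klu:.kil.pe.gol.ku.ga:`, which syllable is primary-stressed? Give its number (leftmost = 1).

Parse left to right into trochaic (ˈσσ) feet: (ˈse:.klu:) (ˈkil.pe) (ˈgol.ku) ga:. Syllable 7 is left unfooted.
Foot heads (stressed positions): 1, 3, 5.
End Rule Leftmost: primary stress on the leftmost head = syllable 1.
Primary stress: syllable 1 → ˈse:.klu:.kil.pe.gol.ku.ga:.

1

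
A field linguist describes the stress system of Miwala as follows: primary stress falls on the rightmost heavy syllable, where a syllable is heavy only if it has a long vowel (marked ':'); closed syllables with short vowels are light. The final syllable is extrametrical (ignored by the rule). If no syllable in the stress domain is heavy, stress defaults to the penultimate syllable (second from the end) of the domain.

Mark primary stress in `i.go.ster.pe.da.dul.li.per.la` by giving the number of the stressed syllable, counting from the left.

7

The final syllable (9, la) is extrametrical; the stress domain is syllables 1–8.
Weights: 1 i L, 2 go L, 3 ster L, 4 pe L, 5 da L, 6 dul L, 7 li L, 8 per L.
No heavy syllable in the domain; default to the penultimate syllable (second from the end) of the domain = syllable 7.
Primary stress: syllable 7 → i.go.ster.pe.da.dul.ˈli.per.la.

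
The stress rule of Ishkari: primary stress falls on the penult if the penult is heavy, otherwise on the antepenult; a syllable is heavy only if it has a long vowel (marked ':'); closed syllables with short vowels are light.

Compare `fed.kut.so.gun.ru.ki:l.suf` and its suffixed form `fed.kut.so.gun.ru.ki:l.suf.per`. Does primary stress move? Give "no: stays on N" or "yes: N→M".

Base `fed.kut.so.gun.ru.ki:l.suf` (7 syllables):
  Weights: 5 ru L, 6 ki:l H, 7 suf L.
  The penult (syllable 6, ki:l) is heavy, so it takes stress.
  → primary stress on syllable 6.
Suffixed `fed.kut.so.gun.ru.ki:l.suf.per` (8 syllables):
  Weights: 6 ki:l H, 7 suf L, 8 per L.
  The penult (syllable 7, suf) is light, so stress falls on the antepenult (syllable 6, ki:l).
  → primary stress on syllable 6.

no: stays on 6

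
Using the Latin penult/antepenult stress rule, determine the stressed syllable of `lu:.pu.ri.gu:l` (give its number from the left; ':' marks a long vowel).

2

Classical Latin: stress the penult if heavy (long vowel or closed), else the antepenult.
Weights: 2 pu L, 3 ri L, 4 gu:l H.
The penult (syllable 3, ri) is light, so stress falls on the antepenult (syllable 2, pu).
Stress on syllable 2: lu:.ˈpu.ri.gu:l.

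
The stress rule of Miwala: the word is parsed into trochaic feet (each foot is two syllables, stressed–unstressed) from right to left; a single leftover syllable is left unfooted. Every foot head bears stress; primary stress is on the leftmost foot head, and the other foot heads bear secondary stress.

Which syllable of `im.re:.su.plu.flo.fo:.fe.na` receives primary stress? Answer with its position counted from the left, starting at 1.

1

Parse right to left into trochaic (ˈσσ) feet: (ˈim.re:) (ˈsu.plu) (ˈflo.fo:) (ˈfe.na).
Foot heads (stressed positions): 1, 3, 5, 7.
End Rule Leftmost: primary stress on the leftmost head = syllable 1.
Primary stress: syllable 1 → ˈim.re:.su.plu.flo.fo:.fe.na.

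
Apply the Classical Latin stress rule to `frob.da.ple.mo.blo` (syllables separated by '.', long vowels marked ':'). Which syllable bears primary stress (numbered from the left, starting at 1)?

Classical Latin: stress the penult if heavy (long vowel or closed), else the antepenult.
Weights: 3 ple L, 4 mo L, 5 blo L.
The penult (syllable 4, mo) is light, so stress falls on the antepenult (syllable 3, ple).
Stress on syllable 3: frob.da.ˈple.mo.blo.

3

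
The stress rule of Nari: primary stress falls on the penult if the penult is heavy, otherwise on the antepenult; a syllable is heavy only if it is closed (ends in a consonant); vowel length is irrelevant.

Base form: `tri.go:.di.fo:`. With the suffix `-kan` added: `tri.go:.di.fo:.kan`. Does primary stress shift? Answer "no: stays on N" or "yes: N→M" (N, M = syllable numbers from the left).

yes: 2→3

Base `tri.go:.di.fo:` (4 syllables):
  Weights: 2 go: L, 3 di L, 4 fo: L.
  The penult (syllable 3, di) is light, so stress falls on the antepenult (syllable 2, go:).
  → primary stress on syllable 2.
Suffixed `tri.go:.di.fo:.kan` (5 syllables):
  Weights: 3 di L, 4 fo: L, 5 kan H.
  The penult (syllable 4, fo:) is light, so stress falls on the antepenult (syllable 3, di).
  → primary stress on syllable 3.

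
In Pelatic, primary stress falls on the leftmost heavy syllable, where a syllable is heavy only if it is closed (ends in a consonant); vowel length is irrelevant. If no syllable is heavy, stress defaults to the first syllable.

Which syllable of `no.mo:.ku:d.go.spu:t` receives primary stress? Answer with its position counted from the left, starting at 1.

3

Weights: 1 no L, 2 mo: L, 3 ku:d H, 4 go L, 5 spu:t H.
Heavy syllables in the domain: 3, 5. The leftmost is syllable 3 (ku:d).
Primary stress: syllable 3 → no.mo:.ˈku:d.go.spu:t.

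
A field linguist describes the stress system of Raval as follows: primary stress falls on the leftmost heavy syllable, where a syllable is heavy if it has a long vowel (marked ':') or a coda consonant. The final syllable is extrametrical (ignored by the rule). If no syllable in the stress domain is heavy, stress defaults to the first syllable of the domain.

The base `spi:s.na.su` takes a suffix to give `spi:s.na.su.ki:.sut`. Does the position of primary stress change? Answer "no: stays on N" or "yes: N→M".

Base `spi:s.na.su` (3 syllables):
  The final syllable (3, su) is extrametrical; the stress domain is syllables 1–2.
  Weights: 1 spi:s H, 2 na L.
  Heavy syllables in the domain: 1. The leftmost is syllable 1 (spi:s).
  → primary stress on syllable 1.
Suffixed `spi:s.na.su.ki:.sut` (5 syllables):
  The final syllable (5, sut) is extrametrical; the stress domain is syllables 1–4.
  Weights: 1 spi:s H, 2 na L, 3 su L, 4 ki: H.
  Heavy syllables in the domain: 1, 4. The leftmost is syllable 1 (spi:s).
  → primary stress on syllable 1.

no: stays on 1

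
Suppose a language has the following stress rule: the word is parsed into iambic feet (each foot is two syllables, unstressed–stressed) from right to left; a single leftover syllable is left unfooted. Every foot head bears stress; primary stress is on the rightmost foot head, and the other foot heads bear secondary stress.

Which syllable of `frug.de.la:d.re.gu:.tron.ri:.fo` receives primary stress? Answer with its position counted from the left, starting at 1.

8

Parse right to left into iambic (σˈσ) feet: (frug.ˈde) (la:d.ˈre) (gu:.ˈtron) (ri:.ˈfo).
Foot heads (stressed positions): 2, 4, 6, 8.
End Rule Rightmost: primary stress on the rightmost head = syllable 8.
Primary stress: syllable 8 → frug.de.la:d.re.gu:.tron.ri:.ˈfo.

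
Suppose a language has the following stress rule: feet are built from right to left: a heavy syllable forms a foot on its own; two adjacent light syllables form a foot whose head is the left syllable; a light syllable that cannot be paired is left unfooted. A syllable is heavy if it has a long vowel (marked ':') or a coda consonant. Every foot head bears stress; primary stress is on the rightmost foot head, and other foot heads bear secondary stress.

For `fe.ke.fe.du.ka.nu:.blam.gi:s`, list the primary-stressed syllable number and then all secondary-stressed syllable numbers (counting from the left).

primary 8, secondary 2, 4, 6, 7

Weights: 1 fe L, 2 ke L, 3 fe L, 4 du L, 5 ka L, 6 nu: H, 7 blam H, 8 gi:s H.
Parse right to left (heavy = foot alone; LL = one foot; stranded L unfooted): fe (ˈke.fe) (ˈdu.ka) (ˈnu:) (ˈblam) (ˈgi:s).
Foot heads: 2, 4, 6, 7, 8.
Primary stress on the rightmost head = syllable 8.
Secondary stress on 2, 4, 6, 7: fe.ˌke.fe.ˌdu.ka.ˌnu:.ˌblam.ˈgi:s.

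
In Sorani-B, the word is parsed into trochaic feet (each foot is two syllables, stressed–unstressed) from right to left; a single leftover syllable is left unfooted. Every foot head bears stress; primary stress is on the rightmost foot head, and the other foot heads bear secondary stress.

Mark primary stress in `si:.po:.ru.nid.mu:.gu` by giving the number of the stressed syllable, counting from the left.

Parse right to left into trochaic (ˈσσ) feet: (ˈsi:.po:) (ˈru.nid) (ˈmu:.gu).
Foot heads (stressed positions): 1, 3, 5.
End Rule Rightmost: primary stress on the rightmost head = syllable 5.
Primary stress: syllable 5 → si:.po:.ru.nid.ˈmu:.gu.

5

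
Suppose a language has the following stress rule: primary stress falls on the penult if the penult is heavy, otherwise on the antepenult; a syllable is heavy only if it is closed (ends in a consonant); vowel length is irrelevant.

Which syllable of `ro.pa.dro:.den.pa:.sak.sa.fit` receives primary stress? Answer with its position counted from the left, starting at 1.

Weights: 6 sak H, 7 sa L, 8 fit H.
The penult (syllable 7, sa) is light, so stress falls on the antepenult (syllable 6, sak).
Primary stress: syllable 6 → ro.pa.dro:.den.pa:.ˈsak.sa.fit.

6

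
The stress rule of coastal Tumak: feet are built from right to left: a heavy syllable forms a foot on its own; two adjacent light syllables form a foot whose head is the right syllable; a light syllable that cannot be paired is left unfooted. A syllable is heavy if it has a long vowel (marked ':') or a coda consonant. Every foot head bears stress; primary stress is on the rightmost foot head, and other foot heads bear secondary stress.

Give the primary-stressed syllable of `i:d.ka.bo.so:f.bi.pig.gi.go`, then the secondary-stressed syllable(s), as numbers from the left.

primary 8, secondary 1, 3, 4, 6

Weights: 1 i:d H, 2 ka L, 3 bo L, 4 so:f H, 5 bi L, 6 pig H, 7 gi L, 8 go L.
Parse right to left (heavy = foot alone; LL = one foot; stranded L unfooted): (ˈi:d) (ka.ˈbo) (ˈso:f) bi (ˈpig) (gi.ˈgo).
Foot heads: 1, 3, 4, 6, 8.
Primary stress on the rightmost head = syllable 8.
Secondary stress on 1, 3, 4, 6: ˌi:d.ka.ˌbo.ˌso:f.bi.ˌpig.gi.ˈgo.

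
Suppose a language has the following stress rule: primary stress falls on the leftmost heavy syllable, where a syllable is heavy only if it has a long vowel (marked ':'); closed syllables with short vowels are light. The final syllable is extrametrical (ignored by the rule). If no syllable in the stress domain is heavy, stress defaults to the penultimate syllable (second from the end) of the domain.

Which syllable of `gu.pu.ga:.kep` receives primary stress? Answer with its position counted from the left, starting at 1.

3

The final syllable (4, kep) is extrametrical; the stress domain is syllables 1–3.
Weights: 1 gu L, 2 pu L, 3 ga: H.
Heavy syllables in the domain: 3. The leftmost is syllable 3 (ga:).
Primary stress: syllable 3 → gu.pu.ˈga:.kep.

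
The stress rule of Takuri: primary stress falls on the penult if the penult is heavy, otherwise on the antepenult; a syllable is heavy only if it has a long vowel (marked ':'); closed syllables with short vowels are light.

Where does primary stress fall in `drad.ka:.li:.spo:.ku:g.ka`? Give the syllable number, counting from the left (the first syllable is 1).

5

Weights: 4 spo: H, 5 ku:g H, 6 ka L.
The penult (syllable 5, ku:g) is heavy, so it takes stress.
Primary stress: syllable 5 → drad.ka:.li:.spo:.ˈku:g.ka.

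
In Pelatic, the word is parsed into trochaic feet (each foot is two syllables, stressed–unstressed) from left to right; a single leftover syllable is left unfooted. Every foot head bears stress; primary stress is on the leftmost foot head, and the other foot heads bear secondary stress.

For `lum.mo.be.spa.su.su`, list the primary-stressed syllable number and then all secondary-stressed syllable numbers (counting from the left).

Parse left to right into trochaic (ˈσσ) feet: (ˈlum.mo) (ˈbe.spa) (ˈsu.su).
Foot heads (stressed positions): 1, 3, 5.
End Rule Leftmost: primary stress on the leftmost head = syllable 1.
Secondary stress on 3, 5: ˈlum.mo.ˌbe.spa.ˌsu.su.

primary 1, secondary 3, 5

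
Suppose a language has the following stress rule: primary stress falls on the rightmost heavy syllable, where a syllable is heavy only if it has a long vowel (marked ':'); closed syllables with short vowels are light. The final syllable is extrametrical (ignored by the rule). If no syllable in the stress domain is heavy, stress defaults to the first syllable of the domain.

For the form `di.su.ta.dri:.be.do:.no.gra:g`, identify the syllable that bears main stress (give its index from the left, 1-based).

6

The final syllable (8, gra:g) is extrametrical; the stress domain is syllables 1–7.
Weights: 1 di L, 2 su L, 3 ta L, 4 dri: H, 5 be L, 6 do: H, 7 no L.
Heavy syllables in the domain: 4, 6. The rightmost is syllable 6 (do:).
Primary stress: syllable 6 → di.su.ta.dri:.be.ˈdo:.no.gra:g.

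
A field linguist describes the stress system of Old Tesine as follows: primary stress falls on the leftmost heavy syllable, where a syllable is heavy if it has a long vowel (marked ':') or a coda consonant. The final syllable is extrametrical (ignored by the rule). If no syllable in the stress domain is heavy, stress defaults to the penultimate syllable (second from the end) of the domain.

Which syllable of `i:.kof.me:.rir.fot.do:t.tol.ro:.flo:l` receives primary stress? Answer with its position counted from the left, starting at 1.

The final syllable (9, flo:l) is extrametrical; the stress domain is syllables 1–8.
Weights: 1 i: H, 2 kof H, 3 me: H, 4 rir H, 5 fot H, 6 do:t H, 7 tol H, 8 ro: H.
Heavy syllables in the domain: 1, 2, 3, 4, 5, 6, 7, 8. The leftmost is syllable 1 (i:).
Primary stress: syllable 1 → ˈi:.kof.me:.rir.fot.do:t.tol.ro:.flo:l.

1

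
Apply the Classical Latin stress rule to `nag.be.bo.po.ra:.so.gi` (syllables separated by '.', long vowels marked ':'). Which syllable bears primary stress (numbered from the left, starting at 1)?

Classical Latin: stress the penult if heavy (long vowel or closed), else the antepenult.
Weights: 5 ra: H, 6 so L, 7 gi L.
The penult (syllable 6, so) is light, so stress falls on the antepenult (syllable 5, ra:).
Stress on syllable 5: nag.be.bo.po.ˈra:.so.gi.

5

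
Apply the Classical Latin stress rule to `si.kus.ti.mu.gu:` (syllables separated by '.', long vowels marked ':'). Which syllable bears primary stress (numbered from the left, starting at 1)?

3

Classical Latin: stress the penult if heavy (long vowel or closed), else the antepenult.
Weights: 3 ti L, 4 mu L, 5 gu: H.
The penult (syllable 4, mu) is light, so stress falls on the antepenult (syllable 3, ti).
Stress on syllable 3: si.kus.ˈti.mu.gu:.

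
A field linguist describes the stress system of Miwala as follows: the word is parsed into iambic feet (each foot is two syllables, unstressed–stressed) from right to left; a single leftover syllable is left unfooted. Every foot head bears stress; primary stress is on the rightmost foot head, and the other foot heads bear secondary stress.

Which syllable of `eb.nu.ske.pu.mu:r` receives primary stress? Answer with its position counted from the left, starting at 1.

Parse right to left into iambic (σˈσ) feet: eb (nu.ˈske) (pu.ˈmu:r). Syllable 1 is left unfooted.
Foot heads (stressed positions): 3, 5.
End Rule Rightmost: primary stress on the rightmost head = syllable 5.
Primary stress: syllable 5 → eb.nu.ske.pu.ˈmu:r.

5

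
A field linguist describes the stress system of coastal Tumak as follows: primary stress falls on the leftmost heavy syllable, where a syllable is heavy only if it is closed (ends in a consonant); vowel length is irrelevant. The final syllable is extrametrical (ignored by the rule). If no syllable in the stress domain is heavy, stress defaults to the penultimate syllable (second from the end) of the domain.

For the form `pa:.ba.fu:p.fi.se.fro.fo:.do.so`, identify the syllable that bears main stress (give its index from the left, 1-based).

3

The final syllable (9, so) is extrametrical; the stress domain is syllables 1–8.
Weights: 1 pa: L, 2 ba L, 3 fu:p H, 4 fi L, 5 se L, 6 fro L, 7 fo: L, 8 do L.
Heavy syllables in the domain: 3. The leftmost is syllable 3 (fu:p).
Primary stress: syllable 3 → pa:.ba.ˈfu:p.fi.se.fro.fo:.do.so.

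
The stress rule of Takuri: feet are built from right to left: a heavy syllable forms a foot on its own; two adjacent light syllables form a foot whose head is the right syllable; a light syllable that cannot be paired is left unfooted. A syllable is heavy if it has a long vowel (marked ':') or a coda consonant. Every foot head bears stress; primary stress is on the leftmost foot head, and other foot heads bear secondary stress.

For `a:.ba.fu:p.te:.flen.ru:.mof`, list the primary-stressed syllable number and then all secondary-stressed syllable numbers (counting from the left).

Weights: 1 a: H, 2 ba L, 3 fu:p H, 4 te: H, 5 flen H, 6 ru: H, 7 mof H.
Parse right to left (heavy = foot alone; LL = one foot; stranded L unfooted): (ˈa:) ba (ˈfu:p) (ˈte:) (ˈflen) (ˈru:) (ˈmof).
Foot heads: 1, 3, 4, 5, 6, 7.
Primary stress on the leftmost head = syllable 1.
Secondary stress on 3, 4, 5, 6, 7: ˈa:.ba.ˌfu:p.ˌte:.ˌflen.ˌru:.ˌmof.

primary 1, secondary 3, 4, 5, 6, 7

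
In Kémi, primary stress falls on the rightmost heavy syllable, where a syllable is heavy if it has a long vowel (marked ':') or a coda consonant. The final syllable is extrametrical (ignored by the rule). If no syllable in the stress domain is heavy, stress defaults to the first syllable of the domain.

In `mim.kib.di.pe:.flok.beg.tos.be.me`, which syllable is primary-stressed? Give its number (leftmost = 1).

7

The final syllable (9, me) is extrametrical; the stress domain is syllables 1–8.
Weights: 1 mim H, 2 kib H, 3 di L, 4 pe: H, 5 flok H, 6 beg H, 7 tos H, 8 be L.
Heavy syllables in the domain: 1, 2, 4, 5, 6, 7. The rightmost is syllable 7 (tos).
Primary stress: syllable 7 → mim.kib.di.pe:.flok.beg.ˈtos.be.me.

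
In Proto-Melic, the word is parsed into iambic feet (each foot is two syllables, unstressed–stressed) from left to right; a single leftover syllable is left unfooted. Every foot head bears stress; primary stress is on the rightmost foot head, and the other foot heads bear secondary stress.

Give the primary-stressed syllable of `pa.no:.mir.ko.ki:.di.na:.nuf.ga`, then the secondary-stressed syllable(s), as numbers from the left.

Parse left to right into iambic (σˈσ) feet: (pa.ˈno:) (mir.ˈko) (ki:.ˈdi) (na:.ˈnuf) ga. Syllable 9 is left unfooted.
Foot heads (stressed positions): 2, 4, 6, 8.
End Rule Rightmost: primary stress on the rightmost head = syllable 8.
Secondary stress on 2, 4, 6: pa.ˌno:.mir.ˌko.ki:.ˌdi.na:.ˈnuf.ga.

primary 8, secondary 2, 4, 6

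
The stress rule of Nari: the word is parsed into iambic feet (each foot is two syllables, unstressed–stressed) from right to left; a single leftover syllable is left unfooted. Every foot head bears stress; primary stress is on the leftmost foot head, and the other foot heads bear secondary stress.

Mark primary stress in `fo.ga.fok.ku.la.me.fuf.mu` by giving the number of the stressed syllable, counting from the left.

2

Parse right to left into iambic (σˈσ) feet: (fo.ˈga) (fok.ˈku) (la.ˈme) (fuf.ˈmu).
Foot heads (stressed positions): 2, 4, 6, 8.
End Rule Leftmost: primary stress on the leftmost head = syllable 2.
Primary stress: syllable 2 → fo.ˈga.fok.ku.la.me.fuf.mu.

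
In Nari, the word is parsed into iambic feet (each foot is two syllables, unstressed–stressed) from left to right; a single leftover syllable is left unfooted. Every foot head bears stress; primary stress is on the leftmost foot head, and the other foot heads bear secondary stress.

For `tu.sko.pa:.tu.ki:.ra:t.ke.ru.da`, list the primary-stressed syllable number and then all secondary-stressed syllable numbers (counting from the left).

Parse left to right into iambic (σˈσ) feet: (tu.ˈsko) (pa:.ˈtu) (ki:.ˈra:t) (ke.ˈru) da. Syllable 9 is left unfooted.
Foot heads (stressed positions): 2, 4, 6, 8.
End Rule Leftmost: primary stress on the leftmost head = syllable 2.
Secondary stress on 4, 6, 8: tu.ˈsko.pa:.ˌtu.ki:.ˌra:t.ke.ˌru.da.

primary 2, secondary 4, 6, 8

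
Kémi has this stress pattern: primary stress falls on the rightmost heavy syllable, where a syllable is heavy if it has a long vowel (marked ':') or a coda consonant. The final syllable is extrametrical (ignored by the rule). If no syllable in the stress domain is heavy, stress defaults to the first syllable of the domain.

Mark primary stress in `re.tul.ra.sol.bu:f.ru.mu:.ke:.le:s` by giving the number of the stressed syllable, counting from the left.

8

The final syllable (9, le:s) is extrametrical; the stress domain is syllables 1–8.
Weights: 1 re L, 2 tul H, 3 ra L, 4 sol H, 5 bu:f H, 6 ru L, 7 mu: H, 8 ke: H.
Heavy syllables in the domain: 2, 4, 5, 7, 8. The rightmost is syllable 8 (ke:).
Primary stress: syllable 8 → re.tul.ra.sol.bu:f.ru.mu:.ˈke:.le:s.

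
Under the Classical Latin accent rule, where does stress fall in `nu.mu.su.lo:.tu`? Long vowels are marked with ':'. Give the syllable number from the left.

4

Classical Latin: stress the penult if heavy (long vowel or closed), else the antepenult.
Weights: 3 su L, 4 lo: H, 5 tu L.
The penult (syllable 4, lo:) is heavy, so it takes stress.
Stress on syllable 4: nu.mu.su.ˈlo:.tu.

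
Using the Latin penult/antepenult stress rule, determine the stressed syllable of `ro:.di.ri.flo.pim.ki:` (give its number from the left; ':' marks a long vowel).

Classical Latin: stress the penult if heavy (long vowel or closed), else the antepenult.
Weights: 4 flo L, 5 pim H, 6 ki: H.
The penult (syllable 5, pim) is heavy, so it takes stress.
Stress on syllable 5: ro:.di.ri.flo.ˈpim.ki:.

5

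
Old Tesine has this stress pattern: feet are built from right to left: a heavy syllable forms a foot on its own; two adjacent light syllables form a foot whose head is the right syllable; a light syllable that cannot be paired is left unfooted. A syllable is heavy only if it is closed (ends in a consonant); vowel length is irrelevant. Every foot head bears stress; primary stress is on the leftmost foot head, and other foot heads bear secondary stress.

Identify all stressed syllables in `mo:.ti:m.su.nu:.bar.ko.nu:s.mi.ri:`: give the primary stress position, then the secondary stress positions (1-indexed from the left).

Weights: 1 mo: L, 2 ti:m H, 3 su L, 4 nu: L, 5 bar H, 6 ko L, 7 nu:s H, 8 mi L, 9 ri: L.
Parse right to left (heavy = foot alone; LL = one foot; stranded L unfooted): mo: (ˈti:m) (su.ˈnu:) (ˈbar) ko (ˈnu:s) (mi.ˈri:).
Foot heads: 2, 4, 5, 7, 9.
Primary stress on the leftmost head = syllable 2.
Secondary stress on 4, 5, 7, 9: mo:.ˈti:m.su.ˌnu:.ˌbar.ko.ˌnu:s.mi.ˌri:.

primary 2, secondary 4, 5, 7, 9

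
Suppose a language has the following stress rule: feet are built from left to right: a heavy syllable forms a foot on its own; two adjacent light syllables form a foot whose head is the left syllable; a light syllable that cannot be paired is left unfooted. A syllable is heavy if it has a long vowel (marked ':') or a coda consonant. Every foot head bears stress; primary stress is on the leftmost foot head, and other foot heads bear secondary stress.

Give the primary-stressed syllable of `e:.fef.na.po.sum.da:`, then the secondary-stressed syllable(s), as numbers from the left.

Weights: 1 e: H, 2 fef H, 3 na L, 4 po L, 5 sum H, 6 da: H.
Parse left to right (heavy = foot alone; LL = one foot; stranded L unfooted): (ˈe:) (ˈfef) (ˈna.po) (ˈsum) (ˈda:).
Foot heads: 1, 2, 3, 5, 6.
Primary stress on the leftmost head = syllable 1.
Secondary stress on 2, 3, 5, 6: ˈe:.ˌfef.ˌna.po.ˌsum.ˌda:.

primary 1, secondary 2, 3, 5, 6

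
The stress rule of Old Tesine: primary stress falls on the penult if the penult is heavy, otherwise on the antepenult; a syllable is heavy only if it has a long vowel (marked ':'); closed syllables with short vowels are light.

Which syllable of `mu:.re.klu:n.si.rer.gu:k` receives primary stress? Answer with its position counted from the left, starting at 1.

4

Weights: 4 si L, 5 rer L, 6 gu:k H.
The penult (syllable 5, rer) is light, so stress falls on the antepenult (syllable 4, si).
Primary stress: syllable 4 → mu:.re.klu:n.ˈsi.rer.gu:k.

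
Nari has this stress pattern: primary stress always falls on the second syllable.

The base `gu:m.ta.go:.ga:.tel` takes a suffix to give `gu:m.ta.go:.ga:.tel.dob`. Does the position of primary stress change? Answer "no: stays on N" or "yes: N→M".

Base `gu:m.ta.go:.ga:.tel` (5 syllables):
  The word has 5 syllables; the second syllable is syllable 2 (ta).
  → primary stress on syllable 2.
Suffixed `gu:m.ta.go:.ga:.tel.dob` (6 syllables):
  The word has 6 syllables; the second syllable is syllable 2 (ta).
  → primary stress on syllable 2.

no: stays on 2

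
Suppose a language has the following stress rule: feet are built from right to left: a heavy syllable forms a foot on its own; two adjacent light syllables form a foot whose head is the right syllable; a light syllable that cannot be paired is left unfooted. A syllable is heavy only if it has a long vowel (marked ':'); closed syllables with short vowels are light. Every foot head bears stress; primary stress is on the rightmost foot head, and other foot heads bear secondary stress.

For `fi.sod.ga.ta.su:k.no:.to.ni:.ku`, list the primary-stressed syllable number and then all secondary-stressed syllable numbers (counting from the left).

Weights: 1 fi L, 2 sod L, 3 ga L, 4 ta L, 5 su:k H, 6 no: H, 7 to L, 8 ni: H, 9 ku L.
Parse right to left (heavy = foot alone; LL = one foot; stranded L unfooted): (fi.ˈsod) (ga.ˈta) (ˈsu:k) (ˈno:) to (ˈni:) ku.
Foot heads: 2, 4, 5, 6, 8.
Primary stress on the rightmost head = syllable 8.
Secondary stress on 2, 4, 5, 6: fi.ˌsod.ga.ˌta.ˌsu:k.ˌno:.to.ˈni:.ku.

primary 8, secondary 2, 4, 5, 6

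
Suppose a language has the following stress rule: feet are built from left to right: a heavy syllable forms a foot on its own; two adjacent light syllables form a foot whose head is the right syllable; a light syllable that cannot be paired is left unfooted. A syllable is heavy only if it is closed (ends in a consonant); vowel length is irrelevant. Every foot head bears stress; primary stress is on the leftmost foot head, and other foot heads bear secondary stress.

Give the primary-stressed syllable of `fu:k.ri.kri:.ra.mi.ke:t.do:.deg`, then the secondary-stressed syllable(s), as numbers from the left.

primary 1, secondary 3, 5, 6, 8

Weights: 1 fu:k H, 2 ri L, 3 kri: L, 4 ra L, 5 mi L, 6 ke:t H, 7 do: L, 8 deg H.
Parse left to right (heavy = foot alone; LL = one foot; stranded L unfooted): (ˈfu:k) (ri.ˈkri:) (ra.ˈmi) (ˈke:t) do: (ˈdeg).
Foot heads: 1, 3, 5, 6, 8.
Primary stress on the leftmost head = syllable 1.
Secondary stress on 3, 5, 6, 8: ˈfu:k.ri.ˌkri:.ra.ˌmi.ˌke:t.do:.ˌdeg.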